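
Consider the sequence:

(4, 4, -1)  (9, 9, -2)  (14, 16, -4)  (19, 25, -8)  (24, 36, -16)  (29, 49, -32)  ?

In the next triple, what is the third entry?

Third entry: ×2 each step; -1, -2, -4, -8, -16, -32 → -64.

-64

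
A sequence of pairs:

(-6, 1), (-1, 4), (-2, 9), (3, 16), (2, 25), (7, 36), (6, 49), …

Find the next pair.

First component: alternating steps +5, −1, +5, −1, …, so -6, -1, -2, 3, 2, 7, 6 → 11.
Second component: 1, 4, 9, 16, 25, 36, 49 → 64 (perfect squares: 1², 2², 3², …).
Putting it together: (11, 64).

(11, 64)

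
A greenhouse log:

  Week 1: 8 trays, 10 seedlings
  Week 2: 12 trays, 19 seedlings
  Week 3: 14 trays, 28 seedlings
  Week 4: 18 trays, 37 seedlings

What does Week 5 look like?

20 trays, 46 seedlings

For the trays, alternating steps +4, +2, +4, +2, …: 8, 12, 14, 18 → 20.
Seedlings: +9 each step; 10, 19, 28, 37 → 46.
So the next line is 20 trays, 46 seedlings.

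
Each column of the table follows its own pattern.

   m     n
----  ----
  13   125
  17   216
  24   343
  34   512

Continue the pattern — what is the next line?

Column m: 13, 17, 24, 34 → 47 (differences are 4, 7, 10, … (increasing by 3 each time)).
Column n: 125, 216, 343, 512 → 729 (perfect cubes: 5³, 6³, 7³, …).
Combining the parts gives 47  729.

47  729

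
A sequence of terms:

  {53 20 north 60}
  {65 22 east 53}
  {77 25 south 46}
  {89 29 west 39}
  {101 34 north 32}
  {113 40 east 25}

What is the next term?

First part: 53, 65, 77, 89, 101, 113 → 125 (+12 each step).
Second part — differences are 2, 3, 4, … (increasing by 1 each time): 20, 22, 25, 29, 34, 40 → 47.
For the direction, repeats north → east → south → west: north, east, south, west, north, east → south.
Fourth part: −7 each step, so 60, 53, 46, 39, 32, 25 → 18.
So the next term is {125 47 south 18}.

{125 47 south 18}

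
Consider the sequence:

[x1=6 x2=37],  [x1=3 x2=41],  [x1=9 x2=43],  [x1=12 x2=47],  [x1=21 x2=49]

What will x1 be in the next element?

33

X1: each term is the sum of the two before it; 6, 3, 9, 12, 21 → 33.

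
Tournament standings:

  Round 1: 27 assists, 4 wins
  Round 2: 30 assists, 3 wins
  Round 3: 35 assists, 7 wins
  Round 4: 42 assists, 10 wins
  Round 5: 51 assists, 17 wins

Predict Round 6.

62 assists, 27 wins

For the assists, differences are 3, 5, 7, … (increasing by 2 each time): 27, 30, 35, 42, 51 → 62.
Wins goes 4, 3, 7, 10, 17 → 27 (each term is the sum of the two before it).
So the next record is 62 assists, 27 wins.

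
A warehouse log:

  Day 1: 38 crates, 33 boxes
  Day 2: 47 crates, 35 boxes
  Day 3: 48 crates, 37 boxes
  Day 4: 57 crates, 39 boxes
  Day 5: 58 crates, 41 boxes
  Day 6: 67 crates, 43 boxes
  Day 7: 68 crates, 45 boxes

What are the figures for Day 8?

For the crates, alternating steps +9, +1, +9, +1, …: 38, 47, 48, 57, 58, 67, 68 → 77.
Boxes: +2 each step; 33, 35, 37, 39, 41, 43, 45 → 47.
Putting it together: 77 crates, 47 boxes.

77 crates, 47 boxes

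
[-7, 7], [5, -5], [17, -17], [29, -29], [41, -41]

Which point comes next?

[53, -53]

First entry: +12 each step, so -7, 5, 17, 29, 41 → 53.
Second entry: −12 each step, so 7, -5, -17, -29, -41 → -53.
Putting it together: [53, -53].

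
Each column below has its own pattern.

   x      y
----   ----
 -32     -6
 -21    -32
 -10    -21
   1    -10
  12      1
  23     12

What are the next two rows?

34  23; 45  34

Column x — +11 each step: -32, -21, -10, 1, 12, 23 → 34 → 45.
Column y goes -6, -32, -21, -10, 1, 12 → 23 → 34 (always the previous value of the column x).
So the next two rows are 34  23 and 45  34.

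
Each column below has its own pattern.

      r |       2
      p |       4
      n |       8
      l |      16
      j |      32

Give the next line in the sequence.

h  64

Letter goes r, p, n, l, j → h (letters move back 2 places in the alphabet).
Second component — ×2 each step: 2, 4, 8, 16, 32 → 64.
So the next line is h  64.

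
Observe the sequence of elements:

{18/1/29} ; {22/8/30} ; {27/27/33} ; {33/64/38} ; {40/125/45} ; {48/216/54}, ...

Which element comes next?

First coordinate: 18, 22, 27, 33, 40, 48 → 57 (differences are 4, 5, 6, … (increasing by 1 each time)).
Second coordinate goes 1, 8, 27, 64, 125, 216 → 343 (perfect cubes: 1³, 2³, 3³, …).
Third coordinate goes 29, 30, 33, 38, 45, 54 → 65 (differences are 1, 3, 5, … (increasing by 2 each time)).
Combining the parts gives {57/343/65}.

{57/343/65}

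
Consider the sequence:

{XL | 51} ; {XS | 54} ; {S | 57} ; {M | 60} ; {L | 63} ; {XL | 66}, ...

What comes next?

{XS | 69}

Size: repeats XL → XS → S → M → L, so XL, XS, S, M, L, XL → XS.
Second part goes 51, 54, 57, 60, 63, 66 → 69 (+3 each step).
So the next pair is {XS | 69}.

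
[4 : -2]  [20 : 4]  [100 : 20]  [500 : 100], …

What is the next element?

[2500 : 500]

For the first coordinate, ×5 each step: 4, 20, 100, 500 → 2500.
Second coordinate — always the previous value of the first coordinate: -2, 4, 20, 100 → 500.
Combining the parts gives [2500 : 500].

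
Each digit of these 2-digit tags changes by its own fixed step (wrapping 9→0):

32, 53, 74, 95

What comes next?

First digit goes 3, 5, 7, 9 → 1 (+2 each step, mod 10).
For the second digit, +1 each step, mod 10: 2, 3, 4, 5 → 6.
Combining the parts gives 16.

16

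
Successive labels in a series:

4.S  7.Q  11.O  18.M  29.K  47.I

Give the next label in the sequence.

First component: each term is the sum of the two before it; 4, 7, 11, 18, 29, 47 → 76.
For the letter, letters move back 2 places in the alphabet: S, Q, O, M, K, I → G.
Combining the parts gives 76.G.

76.G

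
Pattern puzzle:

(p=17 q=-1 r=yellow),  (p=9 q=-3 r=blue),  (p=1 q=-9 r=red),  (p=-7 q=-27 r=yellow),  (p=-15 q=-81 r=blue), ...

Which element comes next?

P — −8 each step: 17, 9, 1, -7, -15 → -23.
Q: -1, -3, -9, -27, -81 → -243 (×3 each step).
R goes yellow, blue, red, yellow, blue → red (repeats yellow → blue → red).
Combining the parts gives (p=-23 q=-243 r=red).

(p=-23 q=-243 r=red)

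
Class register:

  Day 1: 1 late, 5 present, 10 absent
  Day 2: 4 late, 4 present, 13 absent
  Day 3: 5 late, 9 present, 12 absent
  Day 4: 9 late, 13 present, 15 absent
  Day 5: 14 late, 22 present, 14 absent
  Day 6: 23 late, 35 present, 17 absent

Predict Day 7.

37 late, 57 present, 16 absent

Late: each term is the sum of the two before it; 1, 4, 5, 9, 14, 23 → 37.
Present: each term is the sum of the two before it; 5, 4, 9, 13, 22, 35 → 57.
Absent: alternating steps +3, −1, +3, −1, …, so 10, 13, 12, 15, 14, 17 → 16.
So the next record is 37 late, 57 present, 16 absent.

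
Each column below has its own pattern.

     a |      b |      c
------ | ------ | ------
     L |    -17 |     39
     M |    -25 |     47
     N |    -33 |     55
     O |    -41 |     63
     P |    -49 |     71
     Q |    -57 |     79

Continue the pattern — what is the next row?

R  -65  87

Column a: L, M, N, O, P, Q → R (letters move forward 1 place in the alphabet).
Column b — −8 each step: -17, -25, -33, -41, -49, -57 → -65.
Column c goes 39, 47, 55, 63, 71, 79 → 87 (together with the column b always sums to 22).
Putting it together: R  -65  87.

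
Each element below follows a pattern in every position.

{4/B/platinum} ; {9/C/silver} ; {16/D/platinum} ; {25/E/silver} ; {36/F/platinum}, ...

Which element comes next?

First part: perfect squares: 2², 3², 4², …; 4, 9, 16, 25, 36 → 49.
Letter goes B, C, D, E, F → G (letters move forward 1 place in the alphabet).
Metal: alternates platinum ↔ silver; platinum, silver, platinum, silver, platinum → silver.
Combining the parts gives {49/G/silver}.

{49/G/silver}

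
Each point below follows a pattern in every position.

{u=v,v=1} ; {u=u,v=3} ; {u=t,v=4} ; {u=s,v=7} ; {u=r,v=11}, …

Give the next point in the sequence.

{u=q,v=18}

For the u, letters move back 1 place in the alphabet: v, u, t, s, r → q.
V: each term is the sum of the two before it, so 1, 3, 4, 7, 11 → 18.
Combining the parts gives {u=q,v=18}.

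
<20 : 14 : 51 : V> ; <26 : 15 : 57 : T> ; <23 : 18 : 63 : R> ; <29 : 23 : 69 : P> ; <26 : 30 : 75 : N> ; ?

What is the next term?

<32 : 39 : 81 : L>

First slot: alternating steps +6, −3, +6, −3, …, so 20, 26, 23, 29, 26 → 32.
Second slot: differences are 1, 3, 5, … (increasing by 2 each time); 14, 15, 18, 23, 30 → 39.
Third slot: +6 each step; 51, 57, 63, 69, 75 → 81.
Letter: letters move back 2 places in the alphabet; V, T, R, P, N → L.
Combining the parts gives <32 : 39 : 81 : L>.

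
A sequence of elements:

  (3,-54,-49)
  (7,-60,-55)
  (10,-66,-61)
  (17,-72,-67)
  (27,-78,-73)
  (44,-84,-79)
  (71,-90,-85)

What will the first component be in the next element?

First component goes 3, 7, 10, 17, 27, 44, 71 → 115 (each term is the sum of the two before it).
Second component goes -54, -60, -66, -72, -78, -84, -90 → -96 (−6 each step).
Third component — always 5 more than the second component: -49, -55, -61, -67, -73, -79, -85 → -91.

115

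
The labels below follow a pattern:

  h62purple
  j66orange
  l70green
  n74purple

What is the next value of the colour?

orange

Colour: purple, orange, green, purple → orange (repeats purple → orange → green).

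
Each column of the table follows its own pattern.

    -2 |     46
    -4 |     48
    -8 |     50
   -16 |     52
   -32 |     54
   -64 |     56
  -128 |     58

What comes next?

-256  60

First component: ×2 each step, so -2, -4, -8, -16, -32, -64, -128 → -256.
Second component — +2 each step: 46, 48, 50, 52, 54, 56, 58 → 60.
So the next line is -256  60.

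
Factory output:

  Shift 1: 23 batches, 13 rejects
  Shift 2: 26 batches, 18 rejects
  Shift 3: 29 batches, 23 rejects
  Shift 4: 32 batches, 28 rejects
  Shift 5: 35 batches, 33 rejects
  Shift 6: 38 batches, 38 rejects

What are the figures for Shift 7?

41 batches, 43 rejects

For the batches, +3 each step: 23, 26, 29, 32, 35, 38 → 41.
Rejects: +5 each step; 13, 18, 23, 28, 33, 38 → 43.
Putting it together: 41 batches, 43 rejects.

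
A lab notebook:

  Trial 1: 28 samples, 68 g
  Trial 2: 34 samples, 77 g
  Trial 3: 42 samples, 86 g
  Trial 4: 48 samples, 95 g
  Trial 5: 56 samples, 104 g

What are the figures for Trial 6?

Samples: alternating steps +6, +8, +6, +8, …, so 28, 34, 42, 48, 56 → 62.
G goes 68, 77, 86, 95, 104 → 113 (+9 each step).
So the next row is 62 samples, 113 g.

62 samples, 113 g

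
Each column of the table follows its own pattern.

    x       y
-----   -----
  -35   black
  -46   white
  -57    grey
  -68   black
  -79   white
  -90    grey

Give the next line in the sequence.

Column x: −11 each step; -35, -46, -57, -68, -79, -90 → -101.
Column y: repeats black → white → grey; black, white, grey, black, white, grey → black.
Combining the parts gives -101  black.

-101  black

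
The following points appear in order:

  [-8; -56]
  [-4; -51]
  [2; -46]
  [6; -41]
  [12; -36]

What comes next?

First part: -8, -4, 2, 6, 12 → 16 (alternating steps +4, +6, +4, +6, …).
Second part: +5 each step, so -56, -51, -46, -41, -36 → -31.
So the next point is [16; -31].

[16; -31]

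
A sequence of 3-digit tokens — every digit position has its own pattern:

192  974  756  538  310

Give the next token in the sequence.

First digit — −2 each step, mod 10: 1, 9, 7, 5, 3 → 1.
Second digit goes 9, 7, 5, 3, 1 → 9 (−2 each step, mod 10).
Third digit goes 2, 4, 6, 8, 0 → 2 (+2 each step, mod 10).
Combining the parts gives 192.

192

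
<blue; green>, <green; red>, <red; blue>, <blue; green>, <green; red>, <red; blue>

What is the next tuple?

First colour: repeats blue → green → red; blue, green, red, blue, green, red → blue.
Second colour: repeats green → red → blue, so green, red, blue, green, red, blue → green.
Putting it together: <blue; green>.

<blue; green>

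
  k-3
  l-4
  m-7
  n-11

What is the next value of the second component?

18

Letter: letters move forward 1 place in the alphabet, so k, l, m, n → o.
For the second component, each term is the sum of the two before it: 3, 4, 7, 11 → 18.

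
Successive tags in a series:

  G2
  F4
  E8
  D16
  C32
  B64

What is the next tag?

For the letter, letters move back 1 place in the alphabet: G, F, E, D, C, B → A.
Second component — ×2 each step: 2, 4, 8, 16, 32, 64 → 128.
So the next tag is A128.

A128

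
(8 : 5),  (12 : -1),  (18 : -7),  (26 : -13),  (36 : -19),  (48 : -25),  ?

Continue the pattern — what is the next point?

For the first value, differences are 4, 6, 8, … (increasing by 2 each time): 8, 12, 18, 26, 36, 48 → 62.
Second value goes 5, -1, -7, -13, -19, -25 → -31 (−6 each step).
Combining the parts gives (62 : -31).

(62 : -31)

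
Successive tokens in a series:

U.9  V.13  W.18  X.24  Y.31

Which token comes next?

Z.39

Letter: U, V, W, X, Y → Z (letters move forward 1 place in the alphabet).
Second component goes 9, 13, 18, 24, 31 → 39 (differences are 4, 5, 6, … (increasing by 1 each time)).
Putting it together: Z.39.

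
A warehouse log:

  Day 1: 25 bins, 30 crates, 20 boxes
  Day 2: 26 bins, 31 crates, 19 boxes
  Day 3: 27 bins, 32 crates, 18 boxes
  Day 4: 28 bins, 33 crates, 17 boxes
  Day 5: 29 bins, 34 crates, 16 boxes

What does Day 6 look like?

30 bins, 35 crates, 15 boxes

Bins: 25, 26, 27, 28, 29 → 30 (+1 each step).
Crates — +1 each step: 30, 31, 32, 33, 34 → 35.
Boxes: 20, 19, 18, 17, 16 → 15 (together with the bins always sums to 45).
So the next record is 30 bins, 35 crates, 15 boxes.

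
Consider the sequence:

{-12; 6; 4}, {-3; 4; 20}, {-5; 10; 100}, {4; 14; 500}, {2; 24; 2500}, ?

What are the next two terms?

For the first value, alternating steps +9, −2, +9, −2, …: -12, -3, -5, 4, 2 → 11 → 9.
For the second value, each term is the sum of the two before it: 6, 4, 10, 14, 24 → 38 → 62.
Third value: 4, 20, 100, 500, 2500 → 12500 → 62500 (×5 each step).
Putting the parts together: {11; 38; 12500} and then {9; 62; 62500}.

{11; 38; 12500}, {9; 62; 62500}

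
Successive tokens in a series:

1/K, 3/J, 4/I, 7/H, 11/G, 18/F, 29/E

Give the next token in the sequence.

47/D

For the first component, each term is the sum of the two before it: 1, 3, 4, 7, 11, 18, 29 → 47.
Letter: letters move back 1 place in the alphabet; K, J, I, H, G, F, E → D.
So the next token is 47/D.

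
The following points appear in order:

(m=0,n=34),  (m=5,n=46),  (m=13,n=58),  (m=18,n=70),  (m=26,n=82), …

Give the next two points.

For the m, alternating steps +5, +8, +5, +8, …: 0, 5, 13, 18, 26 → 31 → 39.
N: 34, 46, 58, 70, 82 → 94 → 106 (+12 each step).
So the next two points are (m=31,n=94) and (m=39,n=106).

(m=31,n=94), (m=39,n=106)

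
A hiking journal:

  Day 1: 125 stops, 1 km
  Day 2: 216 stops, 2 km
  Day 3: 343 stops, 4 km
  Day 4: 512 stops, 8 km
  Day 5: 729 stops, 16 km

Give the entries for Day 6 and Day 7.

Stops goes 125, 216, 343, 512, 729 → 1000 → 1331 (perfect cubes: 5³, 6³, 7³, …).
For the km, ×2 each step: 1, 2, 4, 8, 16 → 32 → 64.
So the next two rows are 1000 stops, 32 km and 1331 stops, 64 km.

1000 stops, 32 km; 1331 stops, 64 km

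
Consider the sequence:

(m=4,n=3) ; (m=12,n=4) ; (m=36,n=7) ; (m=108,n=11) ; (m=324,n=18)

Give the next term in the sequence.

(m=972,n=29)

M: ×3 each step; 4, 12, 36, 108, 324 → 972.
N goes 3, 4, 7, 11, 18 → 29 (each term is the sum of the two before it).
So the next term is (m=972,n=29).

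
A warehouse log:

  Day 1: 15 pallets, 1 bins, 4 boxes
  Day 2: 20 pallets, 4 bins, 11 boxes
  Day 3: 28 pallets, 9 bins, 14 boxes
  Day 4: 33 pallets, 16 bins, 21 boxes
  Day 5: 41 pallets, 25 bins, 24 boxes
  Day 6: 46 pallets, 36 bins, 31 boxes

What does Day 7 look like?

Pallets — alternating steps +5, +8, +5, +8, …: 15, 20, 28, 33, 41, 46 → 54.
Bins — perfect squares: 1², 2², 3², …: 1, 4, 9, 16, 25, 36 → 49.
Boxes: alternating steps +7, +3, +7, +3, …; 4, 11, 14, 21, 24, 31 → 34.
Combining the parts gives 54 pallets, 49 bins, 34 boxes.

54 pallets, 49 bins, 34 boxes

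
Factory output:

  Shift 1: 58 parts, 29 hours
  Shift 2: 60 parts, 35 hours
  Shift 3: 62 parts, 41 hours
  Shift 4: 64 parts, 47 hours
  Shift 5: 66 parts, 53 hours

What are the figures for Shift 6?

68 parts, 59 hours

Parts — +2 each step: 58, 60, 62, 64, 66 → 68.
Hours: 29, 35, 41, 47, 53 → 59 (+6 each step).
Putting it together: 68 parts, 59 hours.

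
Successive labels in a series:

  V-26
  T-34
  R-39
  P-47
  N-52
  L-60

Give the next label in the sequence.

For the letter, letters move back 2 places in the alphabet: V, T, R, P, N, L → J.
Second component: alternating steps +8, +5, +8, +5, …; 26, 34, 39, 47, 52, 60 → 65.
So the next label is J-65.

J-65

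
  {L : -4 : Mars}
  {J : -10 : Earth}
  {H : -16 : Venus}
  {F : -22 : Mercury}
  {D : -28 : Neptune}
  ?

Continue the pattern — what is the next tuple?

Letter: letters move back 2 places in the alphabet, so L, J, H, F, D → B.
Second component — −6 each step: -4, -10, -16, -22, -28 → -34.
Planet: Mars, Earth, Venus, Mercury, Neptune → Uranus (runs backward through the planets Mercury→Neptune).
So the next tuple is {B : -34 : Uranus}.

{B : -34 : Uranus}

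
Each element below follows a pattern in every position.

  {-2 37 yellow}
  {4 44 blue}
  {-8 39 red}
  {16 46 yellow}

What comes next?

First slot: -2, 4, -8, 16 → -32 (×(-2) each step).
For the second slot, alternating steps +7, −5, +7, −5, …: 37, 44, 39, 46 → 41.
For the colour, repeats yellow → blue → red: yellow, blue, red, yellow → blue.
So the next element is {-32 41 blue}.

{-32 41 blue}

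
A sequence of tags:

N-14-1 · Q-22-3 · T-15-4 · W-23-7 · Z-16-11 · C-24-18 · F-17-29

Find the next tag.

Letter: letters move forward 3 places in the alphabet, wrapping Z→A; N, Q, T, W, Z, C, F → I.
Second component: 14, 22, 15, 23, 16, 24, 17 → 25 (alternating steps +8, −7, +8, −7, …).
Third component: 1, 3, 4, 7, 11, 18, 29 → 47 (each term is the sum of the two before it).
So the next tag is I-25-47.

I-25-47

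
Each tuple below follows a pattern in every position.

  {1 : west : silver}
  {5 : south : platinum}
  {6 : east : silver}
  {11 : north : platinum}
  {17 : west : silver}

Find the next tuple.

First slot — each term is the sum of the two before it: 1, 5, 6, 11, 17 → 28.
Direction: repeats west → south → east → north; west, south, east, north, west → south.
Metal goes silver, platinum, silver, platinum, silver → platinum (alternates silver ↔ platinum).
Putting it together: {28 : south : platinum}.

{28 : south : platinum}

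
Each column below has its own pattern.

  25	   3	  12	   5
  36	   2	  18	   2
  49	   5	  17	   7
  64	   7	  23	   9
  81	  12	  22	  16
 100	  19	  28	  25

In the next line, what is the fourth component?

41

Fourth component: each term is the sum of the two before it, so 5, 2, 7, 9, 16, 25 → 41.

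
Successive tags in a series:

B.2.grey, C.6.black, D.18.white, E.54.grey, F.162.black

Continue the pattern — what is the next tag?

G.486.white

Letter: B, C, D, E, F → G (letters move forward 1 place in the alphabet).
Second component: 2, 6, 18, 54, 162 → 486 (×3 each step).
Shade — repeats grey → black → white: grey, black, white, grey, black → white.
So the next tag is G.486.white.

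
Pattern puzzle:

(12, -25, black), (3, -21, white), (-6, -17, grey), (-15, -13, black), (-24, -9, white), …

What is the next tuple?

(-33, -5, grey)

First value: −9 each step, so 12, 3, -6, -15, -24 → -33.
Second value: -25, -21, -17, -13, -9 → -5 (+4 each step).
Shade goes black, white, grey, black, white → grey (repeats black → white → grey).
Putting it together: (-33, -5, grey).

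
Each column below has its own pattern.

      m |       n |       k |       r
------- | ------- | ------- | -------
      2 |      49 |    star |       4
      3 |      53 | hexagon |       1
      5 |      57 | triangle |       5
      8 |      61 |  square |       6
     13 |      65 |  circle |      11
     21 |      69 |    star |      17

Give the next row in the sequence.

For the column m, each term is the sum of the two before it: 2, 3, 5, 8, 13, 21 → 34.
Column n: +4 each step; 49, 53, 57, 61, 65, 69 → 73.
For the column k, repeats star → hexagon → triangle → square → circle: star, hexagon, triangle, square, circle, star → hexagon.
Column r goes 4, 1, 5, 6, 11, 17 → 28 (each term is the sum of the two before it).
Putting it together: 34  73  hexagon  28.

34  73  hexagon  28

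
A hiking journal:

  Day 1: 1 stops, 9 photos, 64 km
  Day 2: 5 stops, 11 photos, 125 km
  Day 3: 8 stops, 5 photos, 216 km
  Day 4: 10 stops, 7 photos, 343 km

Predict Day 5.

Stops goes 1, 5, 8, 10 → 11 (differences are 4, 3, 2, … (decreasing by 1 each time)).
Photos: alternating steps +2, −6, +2, −6, …; 9, 11, 5, 7 → 1.
For the km, perfect cubes: 4³, 5³, 6³, …: 64, 125, 216, 343 → 512.
Putting it together: 11 stops, 1 photos, 512 km.

11 stops, 1 photos, 512 km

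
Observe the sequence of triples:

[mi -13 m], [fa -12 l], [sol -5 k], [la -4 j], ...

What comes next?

Note: mi, fa, sol, la → ti (runs through the solfège scale do→ti).
For the second value, alternating steps +1, +7, +1, +7, …: -13, -12, -5, -4 → 3.
For the letter, letters move back 1 place in the alphabet: m, l, k, j → i.
Putting it together: [ti 3 i].

[ti 3 i]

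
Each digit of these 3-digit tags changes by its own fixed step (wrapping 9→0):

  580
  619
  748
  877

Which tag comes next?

First digit — +1 each step, mod 10: 5, 6, 7, 8 → 9.
Second digit: +3 each step, mod 10; 8, 1, 4, 7 → 0.
Third digit goes 0, 9, 8, 7 → 6 (−1 each step, mod 10).
Putting it together: 906.

906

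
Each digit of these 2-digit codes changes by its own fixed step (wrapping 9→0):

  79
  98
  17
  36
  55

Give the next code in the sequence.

First digit goes 7, 9, 1, 3, 5 → 7 (+2 each step, mod 10).
Second digit: −1 each step, mod 10; 9, 8, 7, 6, 5 → 4.
So the next code is 74.

74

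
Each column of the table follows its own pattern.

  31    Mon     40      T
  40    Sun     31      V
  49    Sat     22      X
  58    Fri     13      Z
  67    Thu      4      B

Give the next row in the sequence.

First component: 31, 40, 49, 58, 67 → 76 (+9 each step).
For the day, runs backward through the weekdays Mon→Sun: Mon, Sun, Sat, Fri, Thu → Wed.
Third component — together with the first component always sums to 71: 40, 31, 22, 13, 4 → -5.
Letter: T, V, X, Z, B → D (letters move forward 2 places in the alphabet, wrapping Z→A).
Combining the parts gives 76  Wed  -5  D.

76  Wed  -5  D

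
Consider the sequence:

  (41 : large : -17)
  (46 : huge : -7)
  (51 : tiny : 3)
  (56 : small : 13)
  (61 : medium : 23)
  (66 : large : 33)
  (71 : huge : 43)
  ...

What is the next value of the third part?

53

Third part: +10 each step, so -17, -7, 3, 13, 23, 33, 43 → 53.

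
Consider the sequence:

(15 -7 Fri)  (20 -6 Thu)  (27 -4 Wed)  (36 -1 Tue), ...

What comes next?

For the first slot, differences are 5, 7, 9, … (increasing by 2 each time): 15, 20, 27, 36 → 47.
Second slot — differences are 1, 2, 3, … (increasing by 1 each time): -7, -6, -4, -1 → 3.
Day: runs backward through the weekdays Mon→Sun, so Fri, Thu, Wed, Tue → Mon.
Putting it together: (47 3 Mon).

(47 3 Mon)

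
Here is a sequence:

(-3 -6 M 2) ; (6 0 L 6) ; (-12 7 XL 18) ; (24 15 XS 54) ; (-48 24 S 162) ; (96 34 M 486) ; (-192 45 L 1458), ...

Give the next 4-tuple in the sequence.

First part: ×(-2) each step; -3, 6, -12, 24, -48, 96, -192 → 384.
Second part: -6, 0, 7, 15, 24, 34, 45 → 57 (differences are 6, 7, 8, … (increasing by 1 each time)).
Size: M, L, XL, XS, S, M, L → XL (repeats M → L → XL → XS → S).
Fourth part goes 2, 6, 18, 54, 162, 486, 1458 → 4374 (×3 each step).
So the next 4-tuple is (384 57 XL 4374).

(384 57 XL 4374)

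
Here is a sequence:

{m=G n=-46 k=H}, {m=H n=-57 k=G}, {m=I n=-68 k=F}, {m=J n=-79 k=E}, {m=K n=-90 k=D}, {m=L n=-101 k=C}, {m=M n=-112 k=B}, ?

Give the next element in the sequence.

{m=N n=-123 k=A}

M: G, H, I, J, K, L, M → N (letters move forward 1 place in the alphabet).
N — −11 each step: -46, -57, -68, -79, -90, -101, -112 → -123.
K: letters move back 1 place in the alphabet, so H, G, F, E, D, C, B → A.
So the next element is {m=N n=-123 k=A}.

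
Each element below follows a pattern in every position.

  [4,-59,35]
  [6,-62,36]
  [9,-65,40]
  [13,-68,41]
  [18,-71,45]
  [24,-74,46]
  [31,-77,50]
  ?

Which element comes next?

[39,-80,51]

First component: 4, 6, 9, 13, 18, 24, 31 → 39 (differences are 2, 3, 4, … (increasing by 1 each time)).
Second component: −3 each step, so -59, -62, -65, -68, -71, -74, -77 → -80.
Third component goes 35, 36, 40, 41, 45, 46, 50 → 51 (alternating steps +1, +4, +1, +4, …).
Combining the parts gives [39,-80,51].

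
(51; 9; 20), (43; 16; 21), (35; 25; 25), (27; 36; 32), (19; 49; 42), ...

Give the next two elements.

(11; 64; 55), (3; 81; 71)

First entry: 51, 43, 35, 27, 19 → 11 → 3 (−8 each step).
Second entry goes 9, 16, 25, 36, 49 → 64 → 81 (perfect squares: 3², 4², 5², …).
Third entry: differences are 1, 4, 7, … (increasing by 3 each time); 20, 21, 25, 32, 42 → 55 → 71.
Putting the parts together: (11; 64; 55) and then (3; 81; 71).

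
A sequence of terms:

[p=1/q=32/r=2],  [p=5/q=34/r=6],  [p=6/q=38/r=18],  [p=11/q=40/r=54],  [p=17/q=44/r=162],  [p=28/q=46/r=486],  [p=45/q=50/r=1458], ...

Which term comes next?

[p=73/q=52/r=4374]

For the p, each term is the sum of the two before it: 1, 5, 6, 11, 17, 28, 45 → 73.
Q goes 32, 34, 38, 40, 44, 46, 50 → 52 (alternating steps +2, +4, +2, +4, …).
R: 2, 6, 18, 54, 162, 486, 1458 → 4374 (×3 each step).
Putting it together: [p=73/q=52/r=4374].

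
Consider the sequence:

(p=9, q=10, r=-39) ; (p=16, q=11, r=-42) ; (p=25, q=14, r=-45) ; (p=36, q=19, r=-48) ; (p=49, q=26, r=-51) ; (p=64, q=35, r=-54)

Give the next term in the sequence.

(p=81, q=46, r=-57)

P: perfect squares: 3², 4², 5², …, so 9, 16, 25, 36, 49, 64 → 81.
Q: differences are 1, 3, 5, … (increasing by 2 each time), so 10, 11, 14, 19, 26, 35 → 46.
R goes -39, -42, -45, -48, -51, -54 → -57 (−3 each step).
Putting it together: (p=81, q=46, r=-57).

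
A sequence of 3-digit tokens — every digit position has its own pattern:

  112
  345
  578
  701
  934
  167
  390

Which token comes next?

523

First digit: +2 each step, mod 10, so 1, 3, 5, 7, 9, 1, 3 → 5.
Second digit: +3 each step, mod 10; 1, 4, 7, 0, 3, 6, 9 → 2.
Third digit: 2, 5, 8, 1, 4, 7, 0 → 3 (+3 each step, mod 10).
Putting it together: 523.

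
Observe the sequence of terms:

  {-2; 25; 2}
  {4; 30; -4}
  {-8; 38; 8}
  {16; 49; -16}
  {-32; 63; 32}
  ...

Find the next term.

First component — ×(-2) each step: -2, 4, -8, 16, -32 → 64.
Second component: differences are 5, 8, 11, … (increasing by 3 each time); 25, 30, 38, 49, 63 → 80.
Third component goes 2, -4, 8, -16, 32 → -64 (always the negative of the first component).
Putting it together: {64; 80; -64}.

{64; 80; -64}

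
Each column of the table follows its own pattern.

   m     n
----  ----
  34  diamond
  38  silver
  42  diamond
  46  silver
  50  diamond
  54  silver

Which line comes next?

Column m: 34, 38, 42, 46, 50, 54 → 58 (+4 each step).
Column n — alternates diamond ↔ silver: diamond, silver, diamond, silver, diamond, silver → diamond.
So the next line is 58  diamond.

58  diamond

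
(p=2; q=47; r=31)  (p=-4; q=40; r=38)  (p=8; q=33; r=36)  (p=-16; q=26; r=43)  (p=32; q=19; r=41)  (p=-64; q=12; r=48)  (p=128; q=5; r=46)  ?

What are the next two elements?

(p=-256; q=-2; r=53), (p=512; q=-9; r=51)

P goes 2, -4, 8, -16, 32, -64, 128 → -256 → 512 (×(-2) each step).
Q: −7 each step; 47, 40, 33, 26, 19, 12, 5 → -2 → -9.
R: alternating steps +7, −2, +7, −2, …; 31, 38, 36, 43, 41, 48, 46 → 53 → 51.
So the next two elements are (p=-256; q=-2; r=53) and (p=512; q=-9; r=51).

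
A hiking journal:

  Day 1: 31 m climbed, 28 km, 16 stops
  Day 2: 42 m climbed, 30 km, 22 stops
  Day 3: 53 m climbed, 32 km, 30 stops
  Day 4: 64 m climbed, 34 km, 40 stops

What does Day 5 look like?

75 m climbed, 36 km, 52 stops

M climbed — +11 each step: 31, 42, 53, 64 → 75.
Km goes 28, 30, 32, 34 → 36 (+2 each step).
Stops: differences are 6, 8, 10, … (increasing by 2 each time); 16, 22, 30, 40 → 52.
So the next record is 75 m climbed, 36 km, 52 stops.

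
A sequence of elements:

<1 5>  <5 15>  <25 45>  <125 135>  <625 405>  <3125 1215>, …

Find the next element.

First slot — ×5 each step: 1, 5, 25, 125, 625, 3125 → 15625.
Second slot goes 5, 15, 45, 135, 405, 1215 → 3645 (×3 each step).
Combining the parts gives <15625 3645>.

<15625 3645>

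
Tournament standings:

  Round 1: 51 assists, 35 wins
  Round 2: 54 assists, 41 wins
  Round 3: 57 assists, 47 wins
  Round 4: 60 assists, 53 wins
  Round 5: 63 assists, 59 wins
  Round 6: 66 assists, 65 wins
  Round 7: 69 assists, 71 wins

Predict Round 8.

Assists: +3 each step, so 51, 54, 57, 60, 63, 66, 69 → 72.
Wins: +6 each step; 35, 41, 47, 53, 59, 65, 71 → 77.
Putting it together: 72 assists, 77 wins.

72 assists, 77 wins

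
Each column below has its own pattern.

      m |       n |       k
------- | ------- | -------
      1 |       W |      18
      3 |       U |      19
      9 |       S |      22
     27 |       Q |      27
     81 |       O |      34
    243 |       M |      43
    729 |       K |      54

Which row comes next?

2187  I  67

Column m — ×3 each step: 1, 3, 9, 27, 81, 243, 729 → 2187.
Column n: letters move back 2 places in the alphabet; W, U, S, Q, O, M, K → I.
Column k — differences are 1, 3, 5, … (increasing by 2 each time): 18, 19, 22, 27, 34, 43, 54 → 67.
Putting it together: 2187  I  67.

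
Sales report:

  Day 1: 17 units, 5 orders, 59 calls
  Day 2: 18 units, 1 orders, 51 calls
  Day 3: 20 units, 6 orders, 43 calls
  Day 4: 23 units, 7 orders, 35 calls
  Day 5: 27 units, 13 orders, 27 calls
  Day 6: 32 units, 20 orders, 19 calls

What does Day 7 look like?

Units: 17, 18, 20, 23, 27, 32 → 38 (differences are 1, 2, 3, … (increasing by 1 each time)).
Orders goes 5, 1, 6, 7, 13, 20 → 33 (each term is the sum of the two before it).
For the calls, −8 each step: 59, 51, 43, 35, 27, 19 → 11.
So the next row is 38 units, 33 orders, 11 calls.

38 units, 33 orders, 11 calls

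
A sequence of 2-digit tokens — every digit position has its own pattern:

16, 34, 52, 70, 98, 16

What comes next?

34

First digit goes 1, 3, 5, 7, 9, 1 → 3 (+2 each step, mod 10).
Second digit: 6, 4, 2, 0, 8, 6 → 4 (−2 each step, mod 10).
Putting it together: 34.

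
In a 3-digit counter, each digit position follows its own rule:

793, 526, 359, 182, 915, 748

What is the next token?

First digit: 7, 5, 3, 1, 9, 7 → 5 (−2 each step, mod 10).
Second digit — +3 each step, mod 10: 9, 2, 5, 8, 1, 4 → 7.
Third digit: 3, 6, 9, 2, 5, 8 → 1 (+3 each step, mod 10).
Putting it together: 571.

571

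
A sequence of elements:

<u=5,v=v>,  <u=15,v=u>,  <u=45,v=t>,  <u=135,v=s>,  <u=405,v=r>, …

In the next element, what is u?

1215

U: ×3 each step, so 5, 15, 45, 135, 405 → 1215.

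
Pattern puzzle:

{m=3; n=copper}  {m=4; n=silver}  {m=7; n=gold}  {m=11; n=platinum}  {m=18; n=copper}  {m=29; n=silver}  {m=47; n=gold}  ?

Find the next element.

M — each term is the sum of the two before it: 3, 4, 7, 11, 18, 29, 47 → 76.
N: repeats copper → silver → gold → platinum, so copper, silver, gold, platinum, copper, silver, gold → platinum.
Putting it together: {m=76; n=platinum}.

{m=76; n=platinum}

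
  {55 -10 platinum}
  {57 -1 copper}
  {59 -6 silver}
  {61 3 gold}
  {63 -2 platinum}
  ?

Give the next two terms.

First value — +2 each step: 55, 57, 59, 61, 63 → 65 → 67.
Second value: alternating steps +9, −5, +9, −5, …, so -10, -1, -6, 3, -2 → 7 → 2.
Metal — repeats platinum → copper → silver → gold: platinum, copper, silver, gold, platinum → copper → silver.
Putting the parts together: {65 7 copper} and then {67 2 silver}.

{65 7 copper}, {67 2 silver}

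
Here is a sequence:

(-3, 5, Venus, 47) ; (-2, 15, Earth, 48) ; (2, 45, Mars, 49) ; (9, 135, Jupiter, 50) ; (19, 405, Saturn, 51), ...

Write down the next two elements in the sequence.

(32, 1215, Uranus, 52), (48, 3645, Neptune, 53)

First entry — differences are 1, 4, 7, … (increasing by 3 each time): -3, -2, 2, 9, 19 → 32 → 48.
Second entry: ×3 each step, so 5, 15, 45, 135, 405 → 1215 → 3645.
Planet — runs through the planets Mercury→Neptune: Venus, Earth, Mars, Jupiter, Saturn → Uranus → Neptune.
Fourth entry goes 47, 48, 49, 50, 51 → 52 → 53 (+1 each step).
Putting the parts together: (32, 1215, Uranus, 52) and then (48, 3645, Neptune, 53).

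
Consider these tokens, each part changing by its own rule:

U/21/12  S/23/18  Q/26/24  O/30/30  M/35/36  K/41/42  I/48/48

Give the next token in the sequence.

G/56/54

Letter: U, S, Q, O, M, K, I → G (letters move back 2 places in the alphabet).
Second component goes 21, 23, 26, 30, 35, 41, 48 → 56 (differences are 2, 3, 4, … (increasing by 1 each time)).
Third component: +6 each step, so 12, 18, 24, 30, 36, 42, 48 → 54.
Putting it together: G/56/54.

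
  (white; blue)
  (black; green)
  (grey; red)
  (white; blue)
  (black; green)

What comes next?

(grey; red)

Shade: repeats white → black → grey; white, black, grey, white, black → grey.
Colour goes blue, green, red, blue, green → red (repeats blue → green → red).
Combining the parts gives (grey; red).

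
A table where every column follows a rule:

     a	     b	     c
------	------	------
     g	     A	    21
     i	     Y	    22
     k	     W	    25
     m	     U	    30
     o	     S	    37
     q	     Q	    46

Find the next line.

Column a: g, i, k, m, o, q → s (letters move forward 2 places in the alphabet).
Column b: A, Y, W, U, S, Q → O (letters move back 2 places in the alphabet, wrapping A→Z).
Column c: 21, 22, 25, 30, 37, 46 → 57 (differences are 1, 3, 5, … (increasing by 2 each time)).
Putting it together: s  O  57.

s  O  57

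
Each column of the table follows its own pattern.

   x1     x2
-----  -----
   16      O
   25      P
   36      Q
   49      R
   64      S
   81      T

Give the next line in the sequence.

100  U

Column x1 — perfect squares: 4², 5², 6², …: 16, 25, 36, 49, 64, 81 → 100.
Column x2: letters move forward 1 place in the alphabet; O, P, Q, R, S, T → U.
So the next line is 100  U.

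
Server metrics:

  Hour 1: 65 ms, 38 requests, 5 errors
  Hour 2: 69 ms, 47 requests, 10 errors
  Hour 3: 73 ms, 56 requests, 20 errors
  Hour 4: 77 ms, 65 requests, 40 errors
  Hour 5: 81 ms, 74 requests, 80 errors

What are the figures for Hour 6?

85 ms, 83 requests, 160 errors

Ms goes 65, 69, 73, 77, 81 → 85 (+4 each step).
For the requests, +9 each step: 38, 47, 56, 65, 74 → 83.
Errors goes 5, 10, 20, 40, 80 → 160 (×2 each step).
Putting it together: 85 ms, 83 requests, 160 errors.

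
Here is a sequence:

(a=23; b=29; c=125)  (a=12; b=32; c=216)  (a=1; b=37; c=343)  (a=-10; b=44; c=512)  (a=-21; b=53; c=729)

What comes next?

A: −11 each step; 23, 12, 1, -10, -21 → -32.
B: differences are 3, 5, 7, … (increasing by 2 each time), so 29, 32, 37, 44, 53 → 64.
C: 125, 216, 343, 512, 729 → 1000 (perfect cubes: 5³, 6³, 7³, …).
So the next element is (a=-32; b=64; c=1000).

(a=-32; b=64; c=1000)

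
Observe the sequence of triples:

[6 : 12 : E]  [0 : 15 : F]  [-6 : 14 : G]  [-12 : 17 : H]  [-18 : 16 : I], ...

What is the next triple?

[-24 : 19 : J]

First value: −6 each step; 6, 0, -6, -12, -18 → -24.
Second value: alternating steps +3, −1, +3, −1, …; 12, 15, 14, 17, 16 → 19.
Letter: E, F, G, H, I → J (letters move forward 1 place in the alphabet).
So the next triple is [-24 : 19 : J].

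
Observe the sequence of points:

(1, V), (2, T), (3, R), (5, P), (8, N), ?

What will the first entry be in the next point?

First entry: each term is the sum of the two before it, so 1, 2, 3, 5, 8 → 13.

13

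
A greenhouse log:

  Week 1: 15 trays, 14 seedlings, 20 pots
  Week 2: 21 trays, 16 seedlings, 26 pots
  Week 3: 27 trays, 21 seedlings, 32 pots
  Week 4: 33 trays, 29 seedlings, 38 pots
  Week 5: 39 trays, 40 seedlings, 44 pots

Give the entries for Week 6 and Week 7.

Trays goes 15, 21, 27, 33, 39 → 45 → 51 (+6 each step).
Seedlings — differences are 2, 5, 8, … (increasing by 3 each time): 14, 16, 21, 29, 40 → 54 → 71.
Pots — always 5 more than the trays: 20, 26, 32, 38, 44 → 50 → 56.
So the next two rows are 45 trays, 54 seedlings, 50 pots and 51 trays, 71 seedlings, 56 pots.

45 trays, 54 seedlings, 50 pots; 51 trays, 71 seedlings, 56 pots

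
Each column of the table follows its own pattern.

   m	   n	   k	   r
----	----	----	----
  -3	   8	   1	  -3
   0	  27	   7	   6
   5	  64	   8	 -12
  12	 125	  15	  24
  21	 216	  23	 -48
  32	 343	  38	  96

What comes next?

Column m: -3, 0, 5, 12, 21, 32 → 45 (differences are 3, 5, 7, … (increasing by 2 each time)).
Column n: 8, 27, 64, 125, 216, 343 → 512 (perfect cubes: 2³, 3³, 4³, …).
Column k goes 1, 7, 8, 15, 23, 38 → 61 (each term is the sum of the two before it).
For the column r, ×(-2) each step: -3, 6, -12, 24, -48, 96 → -192.
Putting it together: 45  512  61  -192.

45  512  61  -192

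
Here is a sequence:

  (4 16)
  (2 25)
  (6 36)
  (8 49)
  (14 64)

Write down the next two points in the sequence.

(22 81), (36 100)

First entry: 4, 2, 6, 8, 14 → 22 → 36 (each term is the sum of the two before it).
Second entry: perfect squares: 4², 5², 6², …, so 16, 25, 36, 49, 64 → 81 → 100.
So the next two points are (22 81) and (36 100).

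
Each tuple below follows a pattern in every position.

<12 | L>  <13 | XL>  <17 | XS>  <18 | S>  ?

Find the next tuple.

<22 | M>

First part — alternating steps +1, +4, +1, +4, …: 12, 13, 17, 18 → 22.
For the size, runs through clothing sizes XS→XL: L, XL, XS, S → M.
Combining the parts gives <22 | M>.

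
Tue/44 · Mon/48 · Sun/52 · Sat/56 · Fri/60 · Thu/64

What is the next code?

Day: runs backward through the weekdays Mon→Sun; Tue, Mon, Sun, Sat, Fri, Thu → Wed.
Second component: +4 each step, so 44, 48, 52, 56, 60, 64 → 68.
Putting it together: Wed/68.

Wed/68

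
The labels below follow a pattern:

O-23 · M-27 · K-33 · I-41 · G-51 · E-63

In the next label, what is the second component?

77

For the letter, letters move back 2 places in the alphabet: O, M, K, I, G, E → C.
Second component: 23, 27, 33, 41, 51, 63 → 77 (differences are 4, 6, 8, … (increasing by 2 each time)).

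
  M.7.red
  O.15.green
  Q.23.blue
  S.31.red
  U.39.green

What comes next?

For the letter, letters move forward 2 places in the alphabet: M, O, Q, S, U → W.
Second component — +8 each step: 7, 15, 23, 31, 39 → 47.
Colour: red, green, blue, red, green → blue (repeats red → green → blue).
Combining the parts gives W.47.blue.

W.47.blue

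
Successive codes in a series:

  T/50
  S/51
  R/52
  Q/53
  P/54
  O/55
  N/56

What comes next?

Letter: letters move back 1 place in the alphabet, so T, S, R, Q, P, O, N → M.
For the second component, +1 each step: 50, 51, 52, 53, 54, 55, 56 → 57.
Putting it together: M/57.

M/57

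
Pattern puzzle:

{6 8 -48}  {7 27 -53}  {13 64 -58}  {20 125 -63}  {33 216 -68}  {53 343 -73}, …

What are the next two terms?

First part: each term is the sum of the two before it, so 6, 7, 13, 20, 33, 53 → 86 → 139.
Second part: perfect cubes: 2³, 3³, 4³, …; 8, 27, 64, 125, 216, 343 → 512 → 729.
Third part goes -48, -53, -58, -63, -68, -73 → -78 → -83 (−5 each step).
So the next two terms are {86 512 -78} and {139 729 -83}.

{86 512 -78}, {139 729 -83}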